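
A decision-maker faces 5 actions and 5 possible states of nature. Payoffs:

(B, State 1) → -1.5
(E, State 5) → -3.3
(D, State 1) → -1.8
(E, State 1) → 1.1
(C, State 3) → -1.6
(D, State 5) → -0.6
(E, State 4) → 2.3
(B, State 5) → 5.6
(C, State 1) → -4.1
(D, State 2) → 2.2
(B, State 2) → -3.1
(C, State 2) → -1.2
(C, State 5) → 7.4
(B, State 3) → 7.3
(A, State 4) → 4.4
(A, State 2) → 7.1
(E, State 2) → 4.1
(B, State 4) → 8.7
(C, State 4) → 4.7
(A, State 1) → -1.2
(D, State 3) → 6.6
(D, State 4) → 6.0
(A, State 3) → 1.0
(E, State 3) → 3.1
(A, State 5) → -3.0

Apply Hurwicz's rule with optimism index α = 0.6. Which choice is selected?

A: 0.6·7.1 + 0.4·(-3.0) = 3.06
B: 0.6·8.7 + 0.4·(-3.1) = 3.98
C: 0.6·7.4 + 0.4·(-4.1) = 2.8
D: 0.6·6.6 + 0.4·(-1.8) = 3.24
E: 0.6·4.1 + 0.4·(-3.3) = 1.14
Highest Hurwicz score = 3.98 → B.

B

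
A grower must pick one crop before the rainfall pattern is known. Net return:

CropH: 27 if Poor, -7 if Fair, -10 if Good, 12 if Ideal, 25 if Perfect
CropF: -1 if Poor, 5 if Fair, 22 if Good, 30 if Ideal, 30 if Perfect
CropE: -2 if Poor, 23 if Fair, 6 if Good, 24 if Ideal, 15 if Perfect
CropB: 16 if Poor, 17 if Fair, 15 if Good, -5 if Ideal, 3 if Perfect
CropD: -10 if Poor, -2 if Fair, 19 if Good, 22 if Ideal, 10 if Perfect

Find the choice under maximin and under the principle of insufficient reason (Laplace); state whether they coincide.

maximin → CropF; laplace → CropF (agree)

Row minima: CropH=-10, CropF=-1, CropE=-2, CropB=-5, CropD=-10
Best worst-case = -1 → CropF.
Row averages: CropH=9.4, CropF=17.2, CropE=13.2, CropB=9.2, CropD=7.8
Highest average = 17.2 → CropF.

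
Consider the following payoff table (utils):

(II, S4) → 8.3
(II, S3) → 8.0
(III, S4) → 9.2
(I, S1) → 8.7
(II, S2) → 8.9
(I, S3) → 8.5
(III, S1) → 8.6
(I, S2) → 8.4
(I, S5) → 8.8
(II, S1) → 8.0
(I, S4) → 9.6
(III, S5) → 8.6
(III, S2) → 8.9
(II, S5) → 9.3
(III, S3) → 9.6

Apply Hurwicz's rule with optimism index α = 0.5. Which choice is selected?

III

I: 0.5·9.6 + 0.5·8.4 = 9
II: 0.5·9.3 + 0.5·8.0 = 8.65
III: 0.5·9.6 + 0.5·8.6 = 9.1
Highest Hurwicz score = 9.1 → III.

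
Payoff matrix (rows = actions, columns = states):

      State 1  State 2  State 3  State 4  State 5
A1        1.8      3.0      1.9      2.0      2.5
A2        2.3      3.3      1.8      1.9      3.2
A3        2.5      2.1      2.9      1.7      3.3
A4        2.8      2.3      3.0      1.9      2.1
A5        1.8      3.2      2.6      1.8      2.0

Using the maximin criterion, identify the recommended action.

A4

Row minima: A1=1.8, A2=1.8, A3=1.7, A4=1.9, A5=1.8
Best worst-case = 1.9 → A4.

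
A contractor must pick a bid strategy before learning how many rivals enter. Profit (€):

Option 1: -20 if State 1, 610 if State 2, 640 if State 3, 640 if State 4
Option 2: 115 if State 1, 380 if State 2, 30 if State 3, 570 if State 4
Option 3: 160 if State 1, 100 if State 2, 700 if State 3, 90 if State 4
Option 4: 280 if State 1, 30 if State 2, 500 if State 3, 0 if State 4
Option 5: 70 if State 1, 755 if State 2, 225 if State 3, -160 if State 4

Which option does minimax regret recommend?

Column bests: State 1=280, State 2=755, State 3=700, State 4=640.
Option 1 regrets: 300, 145, 60, 0 → max 300
Option 2 regrets: 165, 375, 670, 70 → max 670
Option 3 regrets: 120, 655, 0, 550 → max 655
Option 4 regrets: 0, 725, 200, 640 → max 725
Option 5 regrets: 210, 0, 475, 800 → max 800
Smallest max regret = 300 → Option 1.

Option 1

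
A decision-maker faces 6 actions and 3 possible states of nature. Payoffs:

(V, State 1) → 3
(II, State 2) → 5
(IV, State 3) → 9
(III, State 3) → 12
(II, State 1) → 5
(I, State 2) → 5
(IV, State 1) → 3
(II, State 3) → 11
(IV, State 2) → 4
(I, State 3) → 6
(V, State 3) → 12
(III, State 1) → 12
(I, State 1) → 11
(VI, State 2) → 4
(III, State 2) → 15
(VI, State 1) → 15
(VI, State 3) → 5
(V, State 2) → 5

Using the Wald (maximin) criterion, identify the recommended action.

III

Row minima: I=5, II=5, III=12, IV=3, V=3, VI=4
Best worst-case = 12 → III.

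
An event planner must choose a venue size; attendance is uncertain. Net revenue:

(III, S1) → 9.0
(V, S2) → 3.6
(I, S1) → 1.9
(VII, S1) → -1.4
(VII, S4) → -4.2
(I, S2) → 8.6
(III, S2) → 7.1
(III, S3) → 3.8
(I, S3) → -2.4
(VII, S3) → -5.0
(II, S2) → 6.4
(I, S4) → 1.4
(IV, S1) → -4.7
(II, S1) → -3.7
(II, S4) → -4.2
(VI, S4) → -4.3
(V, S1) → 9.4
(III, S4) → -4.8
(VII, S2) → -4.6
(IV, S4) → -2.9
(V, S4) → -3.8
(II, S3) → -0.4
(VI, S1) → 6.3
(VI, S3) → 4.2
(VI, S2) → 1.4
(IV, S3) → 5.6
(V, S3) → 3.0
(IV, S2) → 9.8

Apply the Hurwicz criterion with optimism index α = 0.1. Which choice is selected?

I

I: 0.1·8.6 + 0.9·(-2.4) = -1.3
II: 0.1·6.4 + 0.9·(-4.2) = -3.14
III: 0.1·9.0 + 0.9·(-4.8) = -3.42
IV: 0.1·9.8 + 0.9·(-4.7) = -3.25
V: 0.1·9.4 + 0.9·(-3.8) = -2.48
VI: 0.1·6.3 + 0.9·(-4.3) = -3.24
VII: 0.1·(-1.4) + 0.9·(-5.0) = -4.64
Highest Hurwicz score = -1.3 → I.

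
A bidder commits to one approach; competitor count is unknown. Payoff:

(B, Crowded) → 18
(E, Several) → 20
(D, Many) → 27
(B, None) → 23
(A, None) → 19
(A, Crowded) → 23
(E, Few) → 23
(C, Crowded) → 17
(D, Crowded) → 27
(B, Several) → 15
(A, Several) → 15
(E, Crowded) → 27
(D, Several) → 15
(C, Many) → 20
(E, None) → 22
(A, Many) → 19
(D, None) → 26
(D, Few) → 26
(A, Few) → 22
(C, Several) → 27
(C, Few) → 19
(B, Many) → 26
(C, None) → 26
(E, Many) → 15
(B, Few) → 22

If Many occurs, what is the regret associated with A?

Best payoff under Many is 27.
Regret = 27 − 19 = 8.

8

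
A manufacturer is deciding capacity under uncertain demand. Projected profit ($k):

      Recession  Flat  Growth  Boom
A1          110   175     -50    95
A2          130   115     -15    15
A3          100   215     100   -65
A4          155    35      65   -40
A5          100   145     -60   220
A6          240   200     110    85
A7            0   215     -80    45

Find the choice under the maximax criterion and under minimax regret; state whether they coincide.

Row maxima: A1=175, A2=130, A3=215, A4=155, A5=220, A6=240, A7=215
Best best-case = 240 → A6.
Column bests: Recession=240, Flat=215, Growth=110, Boom=220.
A1 regrets: 130, 40, 160, 125 → max 160
A2 regrets: 110, 100, 125, 205 → max 205
A3 regrets: 140, 0, 10, 285 → max 285
A4 regrets: 85, 180, 45, 260 → max 260
A5 regrets: 140, 70, 170, 0 → max 170
A6 regrets: 0, 15, 0, 135 → max 135
A7 regrets: 240, 0, 190, 175 → max 240
Smallest max regret = 135 → A6.

maximax → A6; minimax regret → A6 (agree)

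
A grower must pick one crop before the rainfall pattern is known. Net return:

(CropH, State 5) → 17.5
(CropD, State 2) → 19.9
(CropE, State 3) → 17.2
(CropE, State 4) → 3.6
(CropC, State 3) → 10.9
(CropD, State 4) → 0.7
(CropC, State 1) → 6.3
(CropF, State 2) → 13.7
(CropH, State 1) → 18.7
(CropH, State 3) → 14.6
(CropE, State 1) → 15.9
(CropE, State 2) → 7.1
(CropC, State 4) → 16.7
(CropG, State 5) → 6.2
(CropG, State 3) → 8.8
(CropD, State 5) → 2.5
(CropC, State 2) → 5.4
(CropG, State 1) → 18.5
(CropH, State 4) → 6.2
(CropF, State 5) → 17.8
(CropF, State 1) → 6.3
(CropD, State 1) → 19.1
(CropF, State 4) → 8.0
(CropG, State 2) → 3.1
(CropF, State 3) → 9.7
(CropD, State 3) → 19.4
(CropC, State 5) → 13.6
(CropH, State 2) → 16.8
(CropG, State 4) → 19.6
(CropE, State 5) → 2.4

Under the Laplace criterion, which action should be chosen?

CropH

Row averages: CropD=12.32, CropH=14.76, CropG=11.24, CropE=9.24, CropC=10.58, CropF=11.1
Highest average = 14.76 → CropH.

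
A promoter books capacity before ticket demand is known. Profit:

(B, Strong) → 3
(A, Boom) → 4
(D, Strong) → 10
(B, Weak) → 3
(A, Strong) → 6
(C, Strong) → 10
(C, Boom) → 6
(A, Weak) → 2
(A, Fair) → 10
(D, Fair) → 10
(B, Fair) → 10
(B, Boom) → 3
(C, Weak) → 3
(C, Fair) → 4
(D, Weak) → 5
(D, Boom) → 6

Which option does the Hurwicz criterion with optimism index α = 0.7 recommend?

A: 0.7·10 + 0.3·2 = 7.6
B: 0.7·10 + 0.3·3 = 7.9
C: 0.7·10 + 0.3·3 = 7.9
D: 0.7·10 + 0.3·5 = 8.5
Highest Hurwicz score = 8.5 → D.

D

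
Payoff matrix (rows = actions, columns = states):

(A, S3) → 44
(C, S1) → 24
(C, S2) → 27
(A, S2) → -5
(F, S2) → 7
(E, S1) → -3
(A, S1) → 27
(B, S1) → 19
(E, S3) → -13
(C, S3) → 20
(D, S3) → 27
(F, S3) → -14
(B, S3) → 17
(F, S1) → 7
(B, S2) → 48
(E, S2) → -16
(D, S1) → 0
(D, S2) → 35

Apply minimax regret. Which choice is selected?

C

Column bests: S1=27, S2=48, S3=44.
A regrets: 0, 53, 0 → max 53
B regrets: 8, 0, 27 → max 27
C regrets: 3, 21, 24 → max 24
D regrets: 27, 13, 17 → max 27
E regrets: 30, 64, 57 → max 64
F regrets: 20, 41, 58 → max 58
Smallest max regret = 24 → C.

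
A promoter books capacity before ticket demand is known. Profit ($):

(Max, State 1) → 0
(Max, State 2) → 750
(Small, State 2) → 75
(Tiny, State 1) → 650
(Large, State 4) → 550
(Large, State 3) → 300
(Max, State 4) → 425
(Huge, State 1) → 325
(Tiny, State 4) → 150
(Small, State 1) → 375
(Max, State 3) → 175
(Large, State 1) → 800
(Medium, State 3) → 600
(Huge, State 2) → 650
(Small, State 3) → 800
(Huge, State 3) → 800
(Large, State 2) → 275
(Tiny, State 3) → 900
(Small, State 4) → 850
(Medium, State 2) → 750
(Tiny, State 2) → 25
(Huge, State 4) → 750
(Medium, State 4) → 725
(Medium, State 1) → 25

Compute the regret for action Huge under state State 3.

100

Best payoff under State 3 is 900.
Regret = 900 − 800 = 100.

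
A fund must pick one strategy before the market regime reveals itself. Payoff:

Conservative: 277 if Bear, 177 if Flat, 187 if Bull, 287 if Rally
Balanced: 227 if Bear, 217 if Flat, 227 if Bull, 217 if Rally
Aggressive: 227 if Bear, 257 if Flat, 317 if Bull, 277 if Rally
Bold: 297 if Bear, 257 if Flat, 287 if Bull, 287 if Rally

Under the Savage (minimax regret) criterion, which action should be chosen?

Column bests: Bear=297, Flat=257, Bull=317, Rally=287.
Conservative regrets: 20, 80, 130, 0 → max 130
Balanced regrets: 70, 40, 90, 70 → max 90
Aggressive regrets: 70, 0, 0, 10 → max 70
Bold regrets: 0, 0, 30, 0 → max 30
Smallest max regret = 30 → Bold.

Bold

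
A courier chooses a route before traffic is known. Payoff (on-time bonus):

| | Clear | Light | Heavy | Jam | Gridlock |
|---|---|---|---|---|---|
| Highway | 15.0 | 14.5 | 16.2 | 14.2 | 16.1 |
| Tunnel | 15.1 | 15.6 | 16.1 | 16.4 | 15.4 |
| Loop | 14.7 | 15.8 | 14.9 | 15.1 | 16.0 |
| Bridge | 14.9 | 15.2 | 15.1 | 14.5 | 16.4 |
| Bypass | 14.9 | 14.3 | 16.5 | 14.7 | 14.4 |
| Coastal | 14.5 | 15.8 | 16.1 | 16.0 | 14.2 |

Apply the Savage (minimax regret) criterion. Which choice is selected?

Tunnel

Column bests: Clear=15.1, Light=15.8, Heavy=16.5, Jam=16.4, Gridlock=16.4.
Highway regrets: 0.1, 1.3, 0.3, 2.2, 0.3 → max 2.2
Tunnel regrets: 0.0, 0.2, 0.4, 0.0, 1.0 → max 1.0
Loop regrets: 0.4, 0.0, 1.6, 1.3, 0.4 → max 1.6
Bridge regrets: 0.2, 0.6, 1.4, 1.9, 0.0 → max 1.9
Bypass regrets: 0.2, 1.5, 0.0, 1.7, 2.0 → max 2.0
Coastal regrets: 0.6, 0.0, 0.4, 0.4, 2.2 → max 2.2
Smallest max regret = 1.0 → Tunnel.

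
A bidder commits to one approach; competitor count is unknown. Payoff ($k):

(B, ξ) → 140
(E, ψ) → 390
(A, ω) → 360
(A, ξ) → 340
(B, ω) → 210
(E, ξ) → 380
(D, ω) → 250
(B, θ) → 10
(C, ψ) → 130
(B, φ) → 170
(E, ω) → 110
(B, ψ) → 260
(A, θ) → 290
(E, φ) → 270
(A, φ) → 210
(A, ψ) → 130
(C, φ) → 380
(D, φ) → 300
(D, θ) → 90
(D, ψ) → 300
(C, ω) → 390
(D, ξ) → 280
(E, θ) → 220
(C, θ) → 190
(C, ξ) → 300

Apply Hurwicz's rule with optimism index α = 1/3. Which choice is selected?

A: 1/3·360 + 2/3·130 = 620/3
B: 1/3·260 + 2/3·10 = 280/3
C: 1/3·390 + 2/3·130 = 650/3
D: 1/3·300 + 2/3·90 = 160
E: 1/3·390 + 2/3·110 = 610/3
Highest Hurwicz score = 650/3 → C.

C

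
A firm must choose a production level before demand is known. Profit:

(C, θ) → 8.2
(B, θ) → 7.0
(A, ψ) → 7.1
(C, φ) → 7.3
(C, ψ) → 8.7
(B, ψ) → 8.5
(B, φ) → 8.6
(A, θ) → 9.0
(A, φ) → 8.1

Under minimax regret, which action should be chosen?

Column bests: θ=9.0, φ=8.6, ψ=8.7.
A regrets: 0.0, 0.5, 1.6 → max 1.6
B regrets: 2.0, 0.0, 0.2 → max 2.0
C regrets: 0.8, 1.3, 0.0 → max 1.3
Smallest max regret = 1.3 → C.

C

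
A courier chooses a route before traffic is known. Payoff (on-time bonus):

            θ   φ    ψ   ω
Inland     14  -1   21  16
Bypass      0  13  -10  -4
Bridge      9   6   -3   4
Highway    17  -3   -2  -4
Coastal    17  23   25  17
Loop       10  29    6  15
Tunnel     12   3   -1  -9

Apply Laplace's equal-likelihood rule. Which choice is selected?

Coastal

Row averages: Inland=12.5, Bypass=-0.25, Bridge=4, Highway=2, Coastal=20.5, Loop=15, Tunnel=1.25
Highest average = 20.5 → Coastal.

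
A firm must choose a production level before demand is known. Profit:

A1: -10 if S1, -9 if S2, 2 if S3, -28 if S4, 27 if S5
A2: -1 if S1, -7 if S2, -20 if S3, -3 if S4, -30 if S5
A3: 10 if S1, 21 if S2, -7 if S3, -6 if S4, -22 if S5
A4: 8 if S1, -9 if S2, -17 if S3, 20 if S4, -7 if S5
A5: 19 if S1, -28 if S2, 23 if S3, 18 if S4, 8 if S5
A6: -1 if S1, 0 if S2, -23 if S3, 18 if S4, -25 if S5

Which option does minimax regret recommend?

Column bests: S1=19, S2=21, S3=23, S4=20, S5=27.
A1 regrets: 29, 30, 21, 48, 0 → max 48
A2 regrets: 20, 28, 43, 23, 57 → max 57
A3 regrets: 9, 0, 30, 26, 49 → max 49
A4 regrets: 11, 30, 40, 0, 34 → max 40
A5 regrets: 0, 49, 0, 2, 19 → max 49
A6 regrets: 20, 21, 46, 2, 52 → max 52
Smallest max regret = 40 → A4.

A4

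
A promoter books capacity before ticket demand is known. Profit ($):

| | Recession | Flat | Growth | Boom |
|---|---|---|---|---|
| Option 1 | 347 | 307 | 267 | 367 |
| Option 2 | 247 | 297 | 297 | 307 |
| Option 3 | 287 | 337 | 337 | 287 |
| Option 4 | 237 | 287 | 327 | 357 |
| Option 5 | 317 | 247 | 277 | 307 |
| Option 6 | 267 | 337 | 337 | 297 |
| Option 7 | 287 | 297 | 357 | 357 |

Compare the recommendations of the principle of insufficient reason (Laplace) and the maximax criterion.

laplace → Option 7; maximax → Option 1 (disagree)

Row averages: Option 1=322, Option 2=287, Option 3=312, Option 4=302, Option 5=287, Option 6=309.5, Option 7=324.5
Highest average = 324.5 → Option 7.
Row maxima: Option 1=367, Option 2=307, Option 3=337, Option 4=357, Option 5=317, Option 6=337, Option 7=357
Best best-case = 367 → Option 1.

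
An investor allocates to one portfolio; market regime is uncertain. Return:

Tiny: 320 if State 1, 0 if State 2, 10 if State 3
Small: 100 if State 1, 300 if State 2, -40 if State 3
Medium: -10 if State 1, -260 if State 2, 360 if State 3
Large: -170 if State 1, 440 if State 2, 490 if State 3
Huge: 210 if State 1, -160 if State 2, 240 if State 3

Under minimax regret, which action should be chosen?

Column bests: State 1=320, State 2=440, State 3=490.
Tiny regrets: 0, 440, 480 → max 480
Small regrets: 220, 140, 530 → max 530
Medium regrets: 330, 700, 130 → max 700
Large regrets: 490, 0, 0 → max 490
Huge regrets: 110, 600, 250 → max 600
Smallest max regret = 480 → Tiny.

Tiny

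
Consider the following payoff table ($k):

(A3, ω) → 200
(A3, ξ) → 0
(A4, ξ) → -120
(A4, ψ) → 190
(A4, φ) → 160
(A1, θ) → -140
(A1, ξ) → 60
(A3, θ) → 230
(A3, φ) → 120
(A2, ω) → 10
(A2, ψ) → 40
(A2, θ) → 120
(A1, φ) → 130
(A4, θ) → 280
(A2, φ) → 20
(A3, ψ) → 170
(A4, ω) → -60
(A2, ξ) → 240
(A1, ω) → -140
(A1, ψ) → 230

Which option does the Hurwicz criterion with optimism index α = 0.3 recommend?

A2

A1: 0.3·230 + 0.7·(-140) = -29
A2: 0.3·240 + 0.7·10 = 79
A3: 0.3·230 + 0.7·0 = 69
A4: 0.3·280 + 0.7·(-120) = 0
Highest Hurwicz score = 79 → A2.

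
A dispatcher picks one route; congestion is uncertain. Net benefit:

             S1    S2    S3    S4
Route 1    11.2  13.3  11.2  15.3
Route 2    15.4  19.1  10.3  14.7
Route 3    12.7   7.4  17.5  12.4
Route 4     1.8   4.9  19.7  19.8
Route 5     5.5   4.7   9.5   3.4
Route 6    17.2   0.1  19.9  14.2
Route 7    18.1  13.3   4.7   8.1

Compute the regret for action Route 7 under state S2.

5.8

Best payoff under S2 is 19.1.
Regret = 19.1 − 13.3 = 5.8.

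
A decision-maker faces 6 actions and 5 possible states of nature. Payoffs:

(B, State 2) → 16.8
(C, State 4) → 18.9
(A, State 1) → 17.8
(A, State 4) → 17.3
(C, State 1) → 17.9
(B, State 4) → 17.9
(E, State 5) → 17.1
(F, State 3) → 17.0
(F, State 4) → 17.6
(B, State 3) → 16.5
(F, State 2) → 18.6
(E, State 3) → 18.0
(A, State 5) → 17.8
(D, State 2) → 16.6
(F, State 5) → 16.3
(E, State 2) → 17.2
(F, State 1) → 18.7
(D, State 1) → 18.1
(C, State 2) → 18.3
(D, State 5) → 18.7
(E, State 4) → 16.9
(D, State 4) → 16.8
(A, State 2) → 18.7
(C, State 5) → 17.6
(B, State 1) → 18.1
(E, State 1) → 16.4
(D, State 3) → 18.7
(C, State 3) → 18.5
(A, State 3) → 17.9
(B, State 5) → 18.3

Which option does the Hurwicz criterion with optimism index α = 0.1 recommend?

C

A: 0.1·18.7 + 0.9·17.3 = 17.44
B: 0.1·18.3 + 0.9·16.5 = 16.68
C: 0.1·18.9 + 0.9·17.6 = 17.73
D: 0.1·18.7 + 0.9·16.6 = 16.81
E: 0.1·18.0 + 0.9·16.4 = 16.56
F: 0.1·18.7 + 0.9·16.3 = 16.54
Highest Hurwicz score = 17.73 → C.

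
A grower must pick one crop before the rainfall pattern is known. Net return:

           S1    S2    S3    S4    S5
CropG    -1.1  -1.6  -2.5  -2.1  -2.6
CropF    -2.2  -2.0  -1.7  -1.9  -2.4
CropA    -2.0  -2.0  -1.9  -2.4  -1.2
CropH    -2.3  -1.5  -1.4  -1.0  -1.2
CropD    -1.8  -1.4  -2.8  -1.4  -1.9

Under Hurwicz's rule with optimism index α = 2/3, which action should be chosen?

CropH

CropG: 2/3·(-1.1) + 1/3·(-2.6) = -1.6
CropF: 2/3·(-1.7) + 1/3·(-2.4) = -29/15
CropA: 2/3·(-1.2) + 1/3·(-2.4) = -1.6
CropH: 2/3·(-1.0) + 1/3·(-2.3) = -43/30
CropD: 2/3·(-1.4) + 1/3·(-2.8) = -28/15
Highest Hurwicz score = -43/30 → CropH.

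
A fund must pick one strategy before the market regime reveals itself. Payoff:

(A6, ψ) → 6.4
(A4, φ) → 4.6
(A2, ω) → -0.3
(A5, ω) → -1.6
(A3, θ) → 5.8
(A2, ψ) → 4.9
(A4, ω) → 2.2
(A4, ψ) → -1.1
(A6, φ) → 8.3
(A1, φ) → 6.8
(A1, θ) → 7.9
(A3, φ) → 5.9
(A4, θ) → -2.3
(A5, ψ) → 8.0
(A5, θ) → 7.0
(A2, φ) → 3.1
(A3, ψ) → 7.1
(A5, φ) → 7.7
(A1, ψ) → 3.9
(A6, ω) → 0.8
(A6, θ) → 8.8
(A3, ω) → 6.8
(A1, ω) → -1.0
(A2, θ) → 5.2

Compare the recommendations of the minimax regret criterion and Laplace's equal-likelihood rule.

Column bests: θ=8.8, φ=8.3, ψ=8.0, ω=6.8.
A1 regrets: 0.9, 1.5, 4.1, 7.8 → max 7.8
A2 regrets: 3.6, 5.2, 3.1, 7.1 → max 7.1
A3 regrets: 3.0, 2.4, 0.9, 0.0 → max 3.0
A4 regrets: 11.1, 3.7, 9.1, 4.6 → max 11.1
A5 regrets: 1.8, 0.6, 0.0, 8.4 → max 8.4
A6 regrets: 0.0, 0.0, 1.6, 6.0 → max 6.0
Smallest max regret = 3.0 → A3.
Row averages: A1=4.4, A2=3.225, A3=6.4, A4=0.85, A5=5.275, A6=6.075
Highest average = 6.4 → A3.

minimax regret → A3; laplace → A3 (agree)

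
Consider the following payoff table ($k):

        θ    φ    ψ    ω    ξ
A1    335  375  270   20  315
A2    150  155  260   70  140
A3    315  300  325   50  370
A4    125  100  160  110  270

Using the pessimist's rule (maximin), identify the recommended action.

A4

Row minima: A1=20, A2=70, A3=50, A4=100
Best worst-case = 100 → A4.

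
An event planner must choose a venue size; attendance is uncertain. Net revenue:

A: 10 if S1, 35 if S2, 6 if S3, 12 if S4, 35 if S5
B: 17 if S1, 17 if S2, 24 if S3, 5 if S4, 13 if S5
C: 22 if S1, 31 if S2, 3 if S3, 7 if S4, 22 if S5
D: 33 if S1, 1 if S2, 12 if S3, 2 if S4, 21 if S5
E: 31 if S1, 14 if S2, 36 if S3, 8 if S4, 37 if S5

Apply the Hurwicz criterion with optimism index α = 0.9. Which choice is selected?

A: 0.9·35 + 0.1·6 = 32.1
B: 0.9·24 + 0.1·5 = 22.1
C: 0.9·31 + 0.1·3 = 28.2
D: 0.9·33 + 0.1·1 = 29.8
E: 0.9·37 + 0.1·8 = 34.1
Highest Hurwicz score = 34.1 → E.

E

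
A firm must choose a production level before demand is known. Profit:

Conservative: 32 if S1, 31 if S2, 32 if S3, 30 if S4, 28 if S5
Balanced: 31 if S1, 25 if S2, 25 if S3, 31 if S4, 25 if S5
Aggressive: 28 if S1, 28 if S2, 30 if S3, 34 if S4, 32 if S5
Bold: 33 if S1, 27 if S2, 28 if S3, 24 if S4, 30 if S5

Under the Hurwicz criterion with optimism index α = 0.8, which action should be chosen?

Conservative: 0.8·32 + 0.2·28 = 31.2
Balanced: 0.8·31 + 0.2·25 = 29.8
Aggressive: 0.8·34 + 0.2·28 = 32.8
Bold: 0.8·33 + 0.2·24 = 31.2
Highest Hurwicz score = 32.8 → Aggressive.

Aggressive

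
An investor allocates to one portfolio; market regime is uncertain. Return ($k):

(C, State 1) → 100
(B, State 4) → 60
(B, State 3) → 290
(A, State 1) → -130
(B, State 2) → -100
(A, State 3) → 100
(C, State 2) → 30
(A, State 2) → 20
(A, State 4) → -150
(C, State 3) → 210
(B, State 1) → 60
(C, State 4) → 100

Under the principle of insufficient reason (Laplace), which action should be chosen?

C

Row averages: A=-40, B=77.5, C=110
Highest average = 110 → C.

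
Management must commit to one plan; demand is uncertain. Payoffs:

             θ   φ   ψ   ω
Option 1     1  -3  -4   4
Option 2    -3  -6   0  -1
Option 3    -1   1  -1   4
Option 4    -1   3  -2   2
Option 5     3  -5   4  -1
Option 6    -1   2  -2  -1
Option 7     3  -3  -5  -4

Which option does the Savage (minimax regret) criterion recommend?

Option 3

Column bests: θ=3, φ=3, ψ=4, ω=4.
Option 1 regrets: 2, 6, 8, 0 → max 8
Option 2 regrets: 6, 9, 4, 5 → max 9
Option 3 regrets: 4, 2, 5, 0 → max 5
Option 4 regrets: 4, 0, 6, 2 → max 6
Option 5 regrets: 0, 8, 0, 5 → max 8
Option 6 regrets: 4, 1, 6, 5 → max 6
Option 7 regrets: 0, 6, 9, 8 → max 9
Smallest max regret = 5 → Option 3.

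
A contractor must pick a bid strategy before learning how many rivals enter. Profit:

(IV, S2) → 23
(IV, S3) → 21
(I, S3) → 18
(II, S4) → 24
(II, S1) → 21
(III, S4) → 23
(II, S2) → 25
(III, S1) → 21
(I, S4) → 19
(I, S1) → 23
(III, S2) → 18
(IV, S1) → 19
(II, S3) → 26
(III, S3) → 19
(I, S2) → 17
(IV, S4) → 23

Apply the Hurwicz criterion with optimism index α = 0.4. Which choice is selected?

II

I: 0.4·23 + 0.6·17 = 19.4
II: 0.4·26 + 0.6·21 = 23
III: 0.4·23 + 0.6·18 = 20
IV: 0.4·23 + 0.6·19 = 20.6
Highest Hurwicz score = 23 → II.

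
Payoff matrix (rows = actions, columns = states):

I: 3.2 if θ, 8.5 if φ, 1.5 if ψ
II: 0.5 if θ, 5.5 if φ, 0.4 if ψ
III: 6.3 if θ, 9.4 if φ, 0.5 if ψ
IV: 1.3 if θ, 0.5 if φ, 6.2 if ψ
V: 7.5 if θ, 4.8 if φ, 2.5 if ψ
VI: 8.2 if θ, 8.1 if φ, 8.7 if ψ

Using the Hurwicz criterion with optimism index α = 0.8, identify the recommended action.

I: 0.8·8.5 + 0.2·1.5 = 7.1
II: 0.8·5.5 + 0.2·0.4 = 4.48
III: 0.8·9.4 + 0.2·0.5 = 7.62
IV: 0.8·6.2 + 0.2·0.5 = 5.06
V: 0.8·7.5 + 0.2·2.5 = 6.5
VI: 0.8·8.7 + 0.2·8.1 = 8.58
Highest Hurwicz score = 8.58 → VI.

VI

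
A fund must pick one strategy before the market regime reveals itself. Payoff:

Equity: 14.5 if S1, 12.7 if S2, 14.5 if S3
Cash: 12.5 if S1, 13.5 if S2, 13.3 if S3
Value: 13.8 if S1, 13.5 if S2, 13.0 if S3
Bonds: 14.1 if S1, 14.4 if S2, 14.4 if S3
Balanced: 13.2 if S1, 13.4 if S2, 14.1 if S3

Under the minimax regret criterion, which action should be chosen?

Column bests: S1=14.5, S2=14.4, S3=14.5.
Equity regrets: 0.0, 1.7, 0.0 → max 1.7
Cash regrets: 2.0, 0.9, 1.2 → max 2.0
Value regrets: 0.7, 0.9, 1.5 → max 1.5
Bonds regrets: 0.4, 0.0, 0.1 → max 0.4
Balanced regrets: 1.3, 1.0, 0.4 → max 1.3
Smallest max regret = 0.4 → Bonds.

Bonds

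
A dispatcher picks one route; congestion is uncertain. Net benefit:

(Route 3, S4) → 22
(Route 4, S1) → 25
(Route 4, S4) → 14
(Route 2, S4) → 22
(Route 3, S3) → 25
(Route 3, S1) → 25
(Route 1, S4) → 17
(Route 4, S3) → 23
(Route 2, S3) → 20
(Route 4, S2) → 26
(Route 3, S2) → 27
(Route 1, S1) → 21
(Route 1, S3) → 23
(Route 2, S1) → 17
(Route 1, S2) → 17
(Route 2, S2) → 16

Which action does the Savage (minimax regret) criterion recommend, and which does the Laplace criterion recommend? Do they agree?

minimax regret → Route 3; laplace → Route 3 (agree)

Column bests: S1=25, S2=27, S3=25, S4=22.
Route 1 regrets: 4, 10, 2, 5 → max 10
Route 2 regrets: 8, 11, 5, 0 → max 11
Route 3 regrets: 0, 0, 0, 0 → max 0
Route 4 regrets: 0, 1, 2, 8 → max 8
Smallest max regret = 0 → Route 3.
Row averages: Route 1=19.5, Route 2=18.75, Route 3=24.75, Route 4=22
Highest average = 24.75 → Route 3.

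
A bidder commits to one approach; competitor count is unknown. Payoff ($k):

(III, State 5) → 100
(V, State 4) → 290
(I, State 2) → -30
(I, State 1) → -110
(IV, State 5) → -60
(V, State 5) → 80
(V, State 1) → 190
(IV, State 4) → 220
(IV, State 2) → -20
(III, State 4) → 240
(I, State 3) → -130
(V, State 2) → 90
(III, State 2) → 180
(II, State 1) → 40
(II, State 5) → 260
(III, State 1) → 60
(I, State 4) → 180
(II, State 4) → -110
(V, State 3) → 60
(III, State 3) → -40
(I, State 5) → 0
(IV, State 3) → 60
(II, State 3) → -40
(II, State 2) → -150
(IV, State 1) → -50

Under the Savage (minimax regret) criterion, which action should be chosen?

Column bests: State 1=190, State 2=180, State 3=60, State 4=290, State 5=260.
I regrets: 300, 210, 190, 110, 260 → max 300
II regrets: 150, 330, 100, 400, 0 → max 400
III regrets: 130, 0, 100, 50, 160 → max 160
IV regrets: 240, 200, 0, 70, 320 → max 320
V regrets: 0, 90, 0, 0, 180 → max 180
Smallest max regret = 160 → III.

III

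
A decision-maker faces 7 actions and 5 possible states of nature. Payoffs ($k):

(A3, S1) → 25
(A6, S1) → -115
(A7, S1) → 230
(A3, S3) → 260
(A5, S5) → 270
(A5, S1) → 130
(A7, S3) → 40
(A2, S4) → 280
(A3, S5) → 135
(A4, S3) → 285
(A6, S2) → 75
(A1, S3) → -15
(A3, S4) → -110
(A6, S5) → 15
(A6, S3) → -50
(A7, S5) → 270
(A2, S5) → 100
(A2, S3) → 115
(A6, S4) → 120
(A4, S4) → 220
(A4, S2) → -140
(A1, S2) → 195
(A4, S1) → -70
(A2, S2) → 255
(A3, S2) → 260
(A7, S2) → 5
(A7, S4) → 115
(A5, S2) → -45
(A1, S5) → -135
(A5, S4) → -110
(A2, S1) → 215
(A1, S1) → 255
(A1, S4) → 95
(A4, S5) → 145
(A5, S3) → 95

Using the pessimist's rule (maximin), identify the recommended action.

Row minima: A1=-135, A2=100, A3=-110, A4=-140, A5=-110, A6=-115, A7=5
Best worst-case = 100 → A2.

A2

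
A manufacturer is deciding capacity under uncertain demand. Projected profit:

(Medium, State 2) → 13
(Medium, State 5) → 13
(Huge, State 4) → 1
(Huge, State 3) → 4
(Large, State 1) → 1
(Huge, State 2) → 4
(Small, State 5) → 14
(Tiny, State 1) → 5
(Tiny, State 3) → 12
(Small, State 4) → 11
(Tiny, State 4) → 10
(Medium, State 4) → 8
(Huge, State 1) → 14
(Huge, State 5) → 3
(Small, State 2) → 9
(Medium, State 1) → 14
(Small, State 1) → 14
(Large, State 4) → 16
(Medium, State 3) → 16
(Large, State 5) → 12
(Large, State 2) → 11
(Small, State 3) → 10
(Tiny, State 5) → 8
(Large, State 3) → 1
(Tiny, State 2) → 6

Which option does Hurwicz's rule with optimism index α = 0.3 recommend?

Tiny: 0.3·12 + 0.7·5 = 7.1
Small: 0.3·14 + 0.7·9 = 10.5
Medium: 0.3·16 + 0.7·8 = 10.4
Large: 0.3·16 + 0.7·1 = 5.5
Huge: 0.3·14 + 0.7·1 = 4.9
Highest Hurwicz score = 10.5 → Small.

Small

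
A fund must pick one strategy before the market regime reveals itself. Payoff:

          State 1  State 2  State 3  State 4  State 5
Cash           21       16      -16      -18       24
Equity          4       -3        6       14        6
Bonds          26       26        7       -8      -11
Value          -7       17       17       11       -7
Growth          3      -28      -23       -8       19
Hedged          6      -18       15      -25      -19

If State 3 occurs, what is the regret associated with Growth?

40

Best payoff under State 3 is 17.
Regret = 17 − (-23) = 40.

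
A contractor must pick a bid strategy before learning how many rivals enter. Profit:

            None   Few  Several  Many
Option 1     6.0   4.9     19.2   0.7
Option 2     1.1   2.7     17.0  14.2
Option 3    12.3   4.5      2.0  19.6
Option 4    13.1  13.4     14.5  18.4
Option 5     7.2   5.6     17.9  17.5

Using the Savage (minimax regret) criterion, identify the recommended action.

Option 4

Column bests: None=13.1, Few=13.4, Several=19.2, Many=19.6.
Option 1 regrets: 7.1, 8.5, 0.0, 18.9 → max 18.9
Option 2 regrets: 12.0, 10.7, 2.2, 5.4 → max 12.0
Option 3 regrets: 0.8, 8.9, 17.2, 0.0 → max 17.2
Option 4 regrets: 0.0, 0.0, 4.7, 1.2 → max 4.7
Option 5 regrets: 5.9, 7.8, 1.3, 2.1 → max 7.8
Smallest max regret = 4.7 → Option 4.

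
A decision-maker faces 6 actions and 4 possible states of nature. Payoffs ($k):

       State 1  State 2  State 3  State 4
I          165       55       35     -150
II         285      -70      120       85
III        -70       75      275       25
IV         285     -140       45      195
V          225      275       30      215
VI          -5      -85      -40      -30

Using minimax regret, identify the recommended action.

Column bests: State 1=285, State 2=275, State 3=275, State 4=215.
I regrets: 120, 220, 240, 365 → max 365
II regrets: 0, 345, 155, 130 → max 345
III regrets: 355, 200, 0, 190 → max 355
IV regrets: 0, 415, 230, 20 → max 415
V regrets: 60, 0, 245, 0 → max 245
VI regrets: 290, 360, 315, 245 → max 360
Smallest max regret = 245 → V.

V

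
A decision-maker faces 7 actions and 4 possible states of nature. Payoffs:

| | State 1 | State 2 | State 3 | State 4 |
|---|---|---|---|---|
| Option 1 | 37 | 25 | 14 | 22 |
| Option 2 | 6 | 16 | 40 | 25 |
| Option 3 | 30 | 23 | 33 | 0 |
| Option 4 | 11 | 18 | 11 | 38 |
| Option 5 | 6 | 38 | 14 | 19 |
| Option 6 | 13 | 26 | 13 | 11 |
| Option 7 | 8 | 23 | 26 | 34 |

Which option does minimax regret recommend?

Column bests: State 1=37, State 2=38, State 3=40, State 4=38.
Option 1 regrets: 0, 13, 26, 16 → max 26
Option 2 regrets: 31, 22, 0, 13 → max 31
Option 3 regrets: 7, 15, 7, 38 → max 38
Option 4 regrets: 26, 20, 29, 0 → max 29
Option 5 regrets: 31, 0, 26, 19 → max 31
Option 6 regrets: 24, 12, 27, 27 → max 27
Option 7 regrets: 29, 15, 14, 4 → max 29
Smallest max regret = 26 → Option 1.

Option 1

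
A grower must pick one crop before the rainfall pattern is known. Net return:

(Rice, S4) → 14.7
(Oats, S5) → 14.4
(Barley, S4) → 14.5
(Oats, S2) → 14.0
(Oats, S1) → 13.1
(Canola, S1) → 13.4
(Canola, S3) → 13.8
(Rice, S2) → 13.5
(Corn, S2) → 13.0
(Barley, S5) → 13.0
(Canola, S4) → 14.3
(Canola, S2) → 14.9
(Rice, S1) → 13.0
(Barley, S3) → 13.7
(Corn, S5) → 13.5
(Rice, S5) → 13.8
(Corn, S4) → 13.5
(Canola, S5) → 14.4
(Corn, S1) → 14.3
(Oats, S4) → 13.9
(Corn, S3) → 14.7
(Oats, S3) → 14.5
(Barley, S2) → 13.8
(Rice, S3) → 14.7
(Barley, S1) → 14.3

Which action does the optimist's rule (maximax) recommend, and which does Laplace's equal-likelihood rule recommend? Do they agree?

maximax → Canola; laplace → Canola (agree)

Row maxima: Canola=14.9, Oats=14.5, Rice=14.7, Barley=14.5, Corn=14.7
Best best-case = 14.9 → Canola.
Row averages: Canola=14.16, Oats=13.98, Rice=13.94, Barley=13.86, Corn=13.8
Highest average = 14.16 → Canola.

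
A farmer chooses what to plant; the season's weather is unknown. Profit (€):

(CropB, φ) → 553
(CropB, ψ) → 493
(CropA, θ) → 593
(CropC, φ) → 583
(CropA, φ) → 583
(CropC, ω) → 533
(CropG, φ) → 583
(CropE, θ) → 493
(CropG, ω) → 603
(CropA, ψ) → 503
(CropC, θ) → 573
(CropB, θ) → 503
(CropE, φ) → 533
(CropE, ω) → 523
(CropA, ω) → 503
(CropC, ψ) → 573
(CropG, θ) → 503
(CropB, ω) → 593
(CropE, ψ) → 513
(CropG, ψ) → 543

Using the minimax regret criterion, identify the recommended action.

Column bests: θ=593, φ=583, ψ=573, ω=603.
CropE regrets: 100, 50, 60, 80 → max 100
CropB regrets: 90, 30, 80, 10 → max 90
CropC regrets: 20, 0, 0, 70 → max 70
CropG regrets: 90, 0, 30, 0 → max 90
CropA regrets: 0, 0, 70, 100 → max 100
Smallest max regret = 70 → CropC.

CropC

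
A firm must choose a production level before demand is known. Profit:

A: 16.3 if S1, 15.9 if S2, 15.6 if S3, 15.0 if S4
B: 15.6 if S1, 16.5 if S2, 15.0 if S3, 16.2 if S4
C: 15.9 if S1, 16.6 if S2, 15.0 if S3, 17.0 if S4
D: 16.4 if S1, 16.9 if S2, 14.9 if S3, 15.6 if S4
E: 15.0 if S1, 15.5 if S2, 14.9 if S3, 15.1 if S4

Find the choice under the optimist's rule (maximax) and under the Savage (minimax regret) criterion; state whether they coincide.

maximax → C; minimax regret → C (agree)

Row maxima: A=16.3, B=16.5, C=17.0, D=16.9, E=15.5
Best best-case = 17.0 → C.
Column bests: S1=16.4, S2=16.9, S3=15.6, S4=17.0.
A regrets: 0.1, 1.0, 0.0, 2.0 → max 2.0
B regrets: 0.8, 0.4, 0.6, 0.8 → max 0.8
C regrets: 0.5, 0.3, 0.6, 0.0 → max 0.6
D regrets: 0.0, 0.0, 0.7, 1.4 → max 1.4
E regrets: 1.4, 1.4, 0.7, 1.9 → max 1.9
Smallest max regret = 0.6 → C.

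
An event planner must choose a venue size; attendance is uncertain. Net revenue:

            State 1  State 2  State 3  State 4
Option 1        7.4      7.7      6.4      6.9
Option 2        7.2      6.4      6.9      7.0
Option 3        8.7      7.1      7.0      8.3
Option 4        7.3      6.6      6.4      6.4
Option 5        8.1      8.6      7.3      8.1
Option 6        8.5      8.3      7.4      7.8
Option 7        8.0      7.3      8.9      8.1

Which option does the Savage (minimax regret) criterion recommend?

Column bests: State 1=8.7, State 2=8.6, State 3=8.9, State 4=8.3.
Option 1 regrets: 1.3, 0.9, 2.5, 1.4 → max 2.5
Option 2 regrets: 1.5, 2.2, 2.0, 1.3 → max 2.2
Option 3 regrets: 0.0, 1.5, 1.9, 0.0 → max 1.9
Option 4 regrets: 1.4, 2.0, 2.5, 1.9 → max 2.5
Option 5 regrets: 0.6, 0.0, 1.6, 0.2 → max 1.6
Option 6 regrets: 0.2, 0.3, 1.5, 0.5 → max 1.5
Option 7 regrets: 0.7, 1.3, 0.0, 0.2 → max 1.3
Smallest max regret = 1.3 → Option 7.

Option 7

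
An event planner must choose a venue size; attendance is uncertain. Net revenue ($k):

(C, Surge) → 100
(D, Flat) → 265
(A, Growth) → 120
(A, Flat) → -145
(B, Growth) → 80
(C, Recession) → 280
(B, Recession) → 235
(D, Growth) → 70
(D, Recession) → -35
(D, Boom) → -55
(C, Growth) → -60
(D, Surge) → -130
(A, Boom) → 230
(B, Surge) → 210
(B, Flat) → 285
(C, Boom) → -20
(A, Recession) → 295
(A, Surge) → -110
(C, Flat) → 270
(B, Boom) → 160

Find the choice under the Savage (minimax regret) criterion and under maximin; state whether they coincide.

minimax regret → B; maximin → B (agree)

Column bests: Recession=295, Flat=285, Growth=120, Boom=230, Surge=210.
A regrets: 0, 430, 0, 0, 320 → max 430
B regrets: 60, 0, 40, 70, 0 → max 70
C regrets: 15, 15, 180, 250, 110 → max 250
D regrets: 330, 20, 50, 285, 340 → max 340
Smallest max regret = 70 → B.
Row minima: A=-145, B=80, C=-60, D=-130
Best worst-case = 80 → B.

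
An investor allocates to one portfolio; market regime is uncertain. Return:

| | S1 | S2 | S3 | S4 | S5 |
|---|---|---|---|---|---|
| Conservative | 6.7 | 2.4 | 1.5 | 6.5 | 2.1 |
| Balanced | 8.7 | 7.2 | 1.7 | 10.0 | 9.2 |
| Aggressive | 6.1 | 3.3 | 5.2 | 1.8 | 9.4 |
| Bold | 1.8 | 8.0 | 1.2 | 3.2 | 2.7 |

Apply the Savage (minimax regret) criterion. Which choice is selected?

Balanced

Column bests: S1=8.7, S2=8.0, S3=5.2, S4=10.0, S5=9.4.
Conservative regrets: 2.0, 5.6, 3.7, 3.5, 7.3 → max 7.3
Balanced regrets: 0.0, 0.8, 3.5, 0.0, 0.2 → max 3.5
Aggressive regrets: 2.6, 4.7, 0.0, 8.2, 0.0 → max 8.2
Bold regrets: 6.9, 0.0, 4.0, 6.8, 6.7 → max 6.9
Smallest max regret = 3.5 → Balanced.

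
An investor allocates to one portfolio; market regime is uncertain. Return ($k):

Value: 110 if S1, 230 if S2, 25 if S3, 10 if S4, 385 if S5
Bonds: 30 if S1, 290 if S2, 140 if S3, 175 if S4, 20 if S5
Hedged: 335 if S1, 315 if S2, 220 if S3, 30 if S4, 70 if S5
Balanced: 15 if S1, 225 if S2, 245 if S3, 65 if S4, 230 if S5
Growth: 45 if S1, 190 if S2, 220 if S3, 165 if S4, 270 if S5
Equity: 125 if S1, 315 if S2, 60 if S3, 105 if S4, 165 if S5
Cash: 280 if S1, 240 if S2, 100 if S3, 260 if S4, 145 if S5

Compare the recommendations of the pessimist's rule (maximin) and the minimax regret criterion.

maximin → Cash; minimax regret → Equity (disagree)

Row minima: Value=10, Bonds=20, Hedged=30, Balanced=15, Growth=45, Equity=60, Cash=100
Best worst-case = 100 → Cash.
Column bests: S1=335, S2=315, S3=245, S4=260, S5=385.
Value regrets: 225, 85, 220, 250, 0 → max 250
Bonds regrets: 305, 25, 105, 85, 365 → max 365
Hedged regrets: 0, 0, 25, 230, 315 → max 315
Balanced regrets: 320, 90, 0, 195, 155 → max 320
Growth regrets: 290, 125, 25, 95, 115 → max 290
Equity regrets: 210, 0, 185, 155, 220 → max 220
Cash regrets: 55, 75, 145, 0, 240 → max 240
Smallest max regret = 220 → Equity.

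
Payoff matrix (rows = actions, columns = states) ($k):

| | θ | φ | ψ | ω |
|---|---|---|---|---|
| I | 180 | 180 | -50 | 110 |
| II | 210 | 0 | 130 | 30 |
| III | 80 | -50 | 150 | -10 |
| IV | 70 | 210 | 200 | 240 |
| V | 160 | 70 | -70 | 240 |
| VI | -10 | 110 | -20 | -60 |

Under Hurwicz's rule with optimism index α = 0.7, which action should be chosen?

I: 0.7·180 + 0.3·(-50) = 111
II: 0.7·210 + 0.3·0 = 147
III: 0.7·150 + 0.3·(-50) = 90
IV: 0.7·240 + 0.3·70 = 189
V: 0.7·240 + 0.3·(-70) = 147
VI: 0.7·110 + 0.3·(-60) = 59
Highest Hurwicz score = 189 → IV.

IV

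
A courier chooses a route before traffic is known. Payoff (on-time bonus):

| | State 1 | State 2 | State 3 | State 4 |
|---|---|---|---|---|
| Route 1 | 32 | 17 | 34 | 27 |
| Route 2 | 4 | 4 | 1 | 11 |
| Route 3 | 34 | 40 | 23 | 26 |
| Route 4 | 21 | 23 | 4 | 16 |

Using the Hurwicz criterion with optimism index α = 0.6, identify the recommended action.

Route 1: 0.6·34 + 0.4·17 = 27.2
Route 2: 0.6·11 + 0.4·1 = 7
Route 3: 0.6·40 + 0.4·23 = 33.2
Route 4: 0.6·23 + 0.4·4 = 15.4
Highest Hurwicz score = 33.2 → Route 3.

Route 3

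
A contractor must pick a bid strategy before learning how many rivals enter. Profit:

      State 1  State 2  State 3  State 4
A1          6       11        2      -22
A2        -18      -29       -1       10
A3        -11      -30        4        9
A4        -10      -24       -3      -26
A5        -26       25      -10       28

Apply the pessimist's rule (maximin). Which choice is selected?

Row minima: A1=-22, A2=-29, A3=-30, A4=-26, A5=-26
Best worst-case = -22 → A1.

A1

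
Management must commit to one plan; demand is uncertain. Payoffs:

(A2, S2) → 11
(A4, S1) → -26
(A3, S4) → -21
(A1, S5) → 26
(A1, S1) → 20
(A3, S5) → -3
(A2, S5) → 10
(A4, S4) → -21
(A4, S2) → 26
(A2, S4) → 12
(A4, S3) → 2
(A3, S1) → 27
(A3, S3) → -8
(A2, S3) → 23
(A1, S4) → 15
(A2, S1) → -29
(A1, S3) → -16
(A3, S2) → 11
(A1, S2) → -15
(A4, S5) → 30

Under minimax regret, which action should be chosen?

Column bests: S1=27, S2=26, S3=23, S4=15, S5=30.
A1 regrets: 7, 41, 39, 0, 4 → max 41
A2 regrets: 56, 15, 0, 3, 20 → max 56
A3 regrets: 0, 15, 31, 36, 33 → max 36
A4 regrets: 53, 0, 21, 36, 0 → max 53
Smallest max regret = 36 → A3.

A3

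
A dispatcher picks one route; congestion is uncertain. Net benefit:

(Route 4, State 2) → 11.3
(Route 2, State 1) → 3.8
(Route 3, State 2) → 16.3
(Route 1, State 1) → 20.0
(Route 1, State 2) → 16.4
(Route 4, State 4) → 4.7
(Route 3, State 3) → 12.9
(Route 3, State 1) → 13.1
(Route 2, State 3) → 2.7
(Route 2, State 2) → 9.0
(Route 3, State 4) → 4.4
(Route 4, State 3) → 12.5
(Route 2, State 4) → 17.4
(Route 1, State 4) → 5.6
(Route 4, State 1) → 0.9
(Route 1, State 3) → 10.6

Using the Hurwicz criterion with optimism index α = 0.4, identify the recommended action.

Route 1: 0.4·20.0 + 0.6·5.6 = 11.36
Route 2: 0.4·17.4 + 0.6·2.7 = 8.58
Route 3: 0.4·16.3 + 0.6·4.4 = 9.16
Route 4: 0.4·12.5 + 0.6·0.9 = 5.54
Highest Hurwicz score = 11.36 → Route 1.

Route 1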